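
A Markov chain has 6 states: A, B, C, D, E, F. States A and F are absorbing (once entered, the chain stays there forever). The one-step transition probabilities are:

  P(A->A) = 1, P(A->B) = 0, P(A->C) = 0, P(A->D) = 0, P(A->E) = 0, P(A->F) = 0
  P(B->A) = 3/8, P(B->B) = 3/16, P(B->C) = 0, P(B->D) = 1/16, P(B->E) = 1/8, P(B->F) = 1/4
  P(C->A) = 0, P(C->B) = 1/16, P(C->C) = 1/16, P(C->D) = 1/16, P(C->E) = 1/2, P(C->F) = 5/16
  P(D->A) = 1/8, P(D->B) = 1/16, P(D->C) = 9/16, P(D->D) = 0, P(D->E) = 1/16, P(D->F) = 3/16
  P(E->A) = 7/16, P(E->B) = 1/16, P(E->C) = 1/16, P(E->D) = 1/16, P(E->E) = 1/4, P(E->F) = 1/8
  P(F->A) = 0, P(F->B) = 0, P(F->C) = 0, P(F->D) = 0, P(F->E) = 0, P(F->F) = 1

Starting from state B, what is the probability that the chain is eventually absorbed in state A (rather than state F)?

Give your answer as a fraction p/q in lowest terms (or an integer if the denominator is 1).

Let a_i = P(absorbed in A | start in state i).
Boundary conditions: a_A = 1, a_F = 0.
For each transient state i, a_i = sum_j P(i->j) * a_j:
  a_B = 3/8*a_A + 3/16*a_B + 0*a_C + 1/16*a_D + 1/8*a_E + 1/4*a_F
  a_C = 0*a_A + 1/16*a_B + 1/16*a_C + 1/16*a_D + 1/2*a_E + 5/16*a_F
  a_D = 1/8*a_A + 1/16*a_B + 9/16*a_C + 0*a_D + 1/16*a_E + 3/16*a_F
  a_E = 7/16*a_A + 1/16*a_B + 1/16*a_C + 1/16*a_D + 1/4*a_E + 1/8*a_F

Substituting a_A = 1 and a_F = 0, rearrange to (I - Q) a = r where r[i] = P(i -> A):
  [13/16, 0, -1/16, -1/8] . (a_B, a_C, a_D, a_E) = 3/8
  [-1/16, 15/16, -1/16, -1/2] . (a_B, a_C, a_D, a_E) = 0
  [-1/16, -9/16, 1, -1/16] . (a_B, a_C, a_D, a_E) = 1/8
  [-1/16, -1/16, -1/16, 3/4] . (a_B, a_C, a_D, a_E) = 7/16

Solving yields:
  a_B = 6529/10772
  a_C = 3632/8079
  a_D = 14869/32316
  a_E = 22933/32316

Starting state is B, so the absorption probability is a_B = 6529/10772.

Answer: 6529/10772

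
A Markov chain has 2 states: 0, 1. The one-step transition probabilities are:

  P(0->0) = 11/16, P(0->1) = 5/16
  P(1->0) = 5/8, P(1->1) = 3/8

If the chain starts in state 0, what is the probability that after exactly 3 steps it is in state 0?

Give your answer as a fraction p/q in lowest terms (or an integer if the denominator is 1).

Answer: 2731/4096

Derivation:
Computing P^3 by repeated multiplication:
P^1 =
  0: [11/16, 5/16]
  1: [5/8, 3/8]
P^2 =
  0: [171/256, 85/256]
  1: [85/128, 43/128]
P^3 =
  0: [2731/4096, 1365/4096]
  1: [1365/2048, 683/2048]

(P^3)[0 -> 0] = 2731/4096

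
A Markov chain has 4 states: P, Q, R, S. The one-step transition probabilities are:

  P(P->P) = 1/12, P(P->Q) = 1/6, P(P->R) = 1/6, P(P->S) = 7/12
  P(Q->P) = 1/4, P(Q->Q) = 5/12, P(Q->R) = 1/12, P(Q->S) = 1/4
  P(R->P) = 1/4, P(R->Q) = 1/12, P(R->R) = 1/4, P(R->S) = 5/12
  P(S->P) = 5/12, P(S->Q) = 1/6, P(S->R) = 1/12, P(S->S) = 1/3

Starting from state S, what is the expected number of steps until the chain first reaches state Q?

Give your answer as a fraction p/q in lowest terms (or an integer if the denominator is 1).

Answer: 648/101

Derivation:
Let h_i = expected steps to first reach Q from state i.
Boundary: h_Q = 0.
First-step equations for the other states:
  h_P = 1 + 1/12*h_P + 1/6*h_Q + 1/6*h_R + 7/12*h_S
  h_R = 1 + 1/4*h_P + 1/12*h_Q + 1/4*h_R + 5/12*h_S
  h_S = 1 + 5/12*h_P + 1/6*h_Q + 1/12*h_R + 1/3*h_S

Substituting h_Q = 0 and rearranging gives the linear system (I - Q) h = 1:
  [11/12, -1/6, -7/12] . (h_P, h_R, h_S) = 1
  [-1/4, 3/4, -5/12] . (h_P, h_R, h_S) = 1
  [-5/12, -1/12, 2/3] . (h_P, h_R, h_S) = 1

Solving yields:
  h_P = 652/101
  h_R = 712/101
  h_S = 648/101

Starting state is S, so the expected hitting time is h_S = 648/101.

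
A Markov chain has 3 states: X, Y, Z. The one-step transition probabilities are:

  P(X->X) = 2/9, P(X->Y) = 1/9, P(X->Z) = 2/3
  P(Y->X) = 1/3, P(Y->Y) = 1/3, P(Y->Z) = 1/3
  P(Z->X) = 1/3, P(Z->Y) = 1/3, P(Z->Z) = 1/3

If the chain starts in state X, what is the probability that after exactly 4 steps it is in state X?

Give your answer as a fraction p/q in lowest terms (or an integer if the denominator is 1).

Answer: 1969/6561

Derivation:
Computing P^4 by repeated multiplication:
P^1 =
  X: [2/9, 1/9, 2/3]
  Y: [1/3, 1/3, 1/3]
  Z: [1/3, 1/3, 1/3]
P^2 =
  X: [25/81, 23/81, 11/27]
  Y: [8/27, 7/27, 4/9]
  Z: [8/27, 7/27, 4/9]
P^3 =
  X: [218/729, 193/729, 106/243]
  Y: [73/243, 65/243, 35/81]
  Z: [73/243, 65/243, 35/81]
P^4 =
  X: [1969/6561, 1751/6561, 947/2187]
  Y: [656/2187, 583/2187, 316/729]
  Z: [656/2187, 583/2187, 316/729]

(P^4)[X -> X] = 1969/6561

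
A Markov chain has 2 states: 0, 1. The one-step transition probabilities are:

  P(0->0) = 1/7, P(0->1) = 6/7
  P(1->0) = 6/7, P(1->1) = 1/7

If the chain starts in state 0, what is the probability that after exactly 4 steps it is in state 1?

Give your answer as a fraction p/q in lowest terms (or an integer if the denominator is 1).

Computing P^4 by repeated multiplication:
P^1 =
  0: [1/7, 6/7]
  1: [6/7, 1/7]
P^2 =
  0: [37/49, 12/49]
  1: [12/49, 37/49]
P^3 =
  0: [109/343, 234/343]
  1: [234/343, 109/343]
P^4 =
  0: [1513/2401, 888/2401]
  1: [888/2401, 1513/2401]

(P^4)[0 -> 1] = 888/2401

Answer: 888/2401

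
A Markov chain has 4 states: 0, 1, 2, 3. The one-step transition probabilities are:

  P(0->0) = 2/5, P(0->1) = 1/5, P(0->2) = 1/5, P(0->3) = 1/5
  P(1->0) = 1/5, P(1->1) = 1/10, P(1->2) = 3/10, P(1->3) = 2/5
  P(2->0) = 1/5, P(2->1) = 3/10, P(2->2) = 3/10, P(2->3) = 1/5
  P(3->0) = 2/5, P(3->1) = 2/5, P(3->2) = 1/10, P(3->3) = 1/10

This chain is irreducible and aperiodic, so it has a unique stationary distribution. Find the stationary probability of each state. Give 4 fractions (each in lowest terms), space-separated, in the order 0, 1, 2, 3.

Answer: 80/261 127/522 13/58 59/261

Derivation:
The stationary distribution satisfies pi = pi * P, i.e.:
  pi_0 = 2/5*pi_0 + 1/5*pi_1 + 1/5*pi_2 + 2/5*pi_3
  pi_1 = 1/5*pi_0 + 1/10*pi_1 + 3/10*pi_2 + 2/5*pi_3
  pi_2 = 1/5*pi_0 + 3/10*pi_1 + 3/10*pi_2 + 1/10*pi_3
  pi_3 = 1/5*pi_0 + 2/5*pi_1 + 1/5*pi_2 + 1/10*pi_3
with normalization: pi_0 + pi_1 + pi_2 + pi_3 = 1.

Using the first 3 balance equations plus normalization, the linear system A*pi = b is:
  [-3/5, 1/5, 1/5, 2/5] . pi = 0
  [1/5, -9/10, 3/10, 2/5] . pi = 0
  [1/5, 3/10, -7/10, 1/10] . pi = 0
  [1, 1, 1, 1] . pi = 1

Solving yields:
  pi_0 = 80/261
  pi_1 = 127/522
  pi_2 = 13/58
  pi_3 = 59/261

Verification (pi * P):
  80/261*2/5 + 127/522*1/5 + 13/58*1/5 + 59/261*2/5 = 80/261 = pi_0  (ok)
  80/261*1/5 + 127/522*1/10 + 13/58*3/10 + 59/261*2/5 = 127/522 = pi_1  (ok)
  80/261*1/5 + 127/522*3/10 + 13/58*3/10 + 59/261*1/10 = 13/58 = pi_2  (ok)
  80/261*1/5 + 127/522*2/5 + 13/58*1/5 + 59/261*1/10 = 59/261 = pi_3  (ok)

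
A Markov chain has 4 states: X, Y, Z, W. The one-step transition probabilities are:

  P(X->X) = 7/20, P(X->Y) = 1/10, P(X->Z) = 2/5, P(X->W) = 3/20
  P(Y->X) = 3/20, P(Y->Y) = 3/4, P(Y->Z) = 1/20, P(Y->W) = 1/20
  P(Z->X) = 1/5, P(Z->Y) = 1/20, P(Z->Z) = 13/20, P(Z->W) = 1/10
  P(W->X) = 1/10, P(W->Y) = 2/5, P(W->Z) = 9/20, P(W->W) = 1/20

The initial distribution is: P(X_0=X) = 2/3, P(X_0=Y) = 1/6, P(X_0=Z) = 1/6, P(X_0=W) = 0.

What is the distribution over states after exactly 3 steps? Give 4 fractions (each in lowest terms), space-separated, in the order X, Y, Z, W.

Answer: 27/128 4309/16000 20449/48000 4499/48000

Derivation:
Propagating the distribution step by step (d_{t+1} = d_t * P):
d_0 = (X=2/3, Y=1/6, Z=1/6, W=0)
  d_1[X] = 2/3*7/20 + 1/6*3/20 + 1/6*1/5 + 0*1/10 = 7/24
  d_1[Y] = 2/3*1/10 + 1/6*3/4 + 1/6*1/20 + 0*2/5 = 1/5
  d_1[Z] = 2/3*2/5 + 1/6*1/20 + 1/6*13/20 + 0*9/20 = 23/60
  d_1[W] = 2/3*3/20 + 1/6*1/20 + 1/6*1/10 + 0*1/20 = 1/8
d_1 = (X=7/24, Y=1/5, Z=23/60, W=1/8)
  d_2[X] = 7/24*7/20 + 1/5*3/20 + 23/60*1/5 + 1/8*1/10 = 177/800
  d_2[Y] = 7/24*1/10 + 1/5*3/4 + 23/60*1/20 + 1/8*2/5 = 149/600
  d_2[Z] = 7/24*2/5 + 1/5*1/20 + 23/60*13/20 + 1/8*9/20 = 1037/2400
  d_2[W] = 7/24*3/20 + 1/5*1/20 + 23/60*1/10 + 1/8*1/20 = 59/600
d_2 = (X=177/800, Y=149/600, Z=1037/2400, W=59/600)
  d_3[X] = 177/800*7/20 + 149/600*3/20 + 1037/2400*1/5 + 59/600*1/10 = 27/128
  d_3[Y] = 177/800*1/10 + 149/600*3/4 + 1037/2400*1/20 + 59/600*2/5 = 4309/16000
  d_3[Z] = 177/800*2/5 + 149/600*1/20 + 1037/2400*13/20 + 59/600*9/20 = 20449/48000
  d_3[W] = 177/800*3/20 + 149/600*1/20 + 1037/2400*1/10 + 59/600*1/20 = 4499/48000
d_3 = (X=27/128, Y=4309/16000, Z=20449/48000, W=4499/48000)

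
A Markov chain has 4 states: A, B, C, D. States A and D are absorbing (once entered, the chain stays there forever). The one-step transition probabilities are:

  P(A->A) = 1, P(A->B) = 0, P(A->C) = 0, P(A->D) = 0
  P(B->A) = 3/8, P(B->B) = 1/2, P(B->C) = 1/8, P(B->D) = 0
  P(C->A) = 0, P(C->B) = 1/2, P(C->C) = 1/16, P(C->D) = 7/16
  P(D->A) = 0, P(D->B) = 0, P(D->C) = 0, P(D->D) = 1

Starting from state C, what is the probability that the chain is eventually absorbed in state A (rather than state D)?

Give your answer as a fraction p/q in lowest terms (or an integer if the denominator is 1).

Answer: 6/13

Derivation:
Let a_i = P(absorbed in A | start in state i).
Boundary conditions: a_A = 1, a_D = 0.
For each transient state i, a_i = sum_j P(i->j) * a_j:
  a_B = 3/8*a_A + 1/2*a_B + 1/8*a_C + 0*a_D
  a_C = 0*a_A + 1/2*a_B + 1/16*a_C + 7/16*a_D

Substituting a_A = 1 and a_D = 0, rearrange to (I - Q) a = r where r[i] = P(i -> A):
  [1/2, -1/8] . (a_B, a_C) = 3/8
  [-1/2, 15/16] . (a_B, a_C) = 0

Solving yields:
  a_B = 45/52
  a_C = 6/13

Starting state is C, so the absorption probability is a_C = 6/13.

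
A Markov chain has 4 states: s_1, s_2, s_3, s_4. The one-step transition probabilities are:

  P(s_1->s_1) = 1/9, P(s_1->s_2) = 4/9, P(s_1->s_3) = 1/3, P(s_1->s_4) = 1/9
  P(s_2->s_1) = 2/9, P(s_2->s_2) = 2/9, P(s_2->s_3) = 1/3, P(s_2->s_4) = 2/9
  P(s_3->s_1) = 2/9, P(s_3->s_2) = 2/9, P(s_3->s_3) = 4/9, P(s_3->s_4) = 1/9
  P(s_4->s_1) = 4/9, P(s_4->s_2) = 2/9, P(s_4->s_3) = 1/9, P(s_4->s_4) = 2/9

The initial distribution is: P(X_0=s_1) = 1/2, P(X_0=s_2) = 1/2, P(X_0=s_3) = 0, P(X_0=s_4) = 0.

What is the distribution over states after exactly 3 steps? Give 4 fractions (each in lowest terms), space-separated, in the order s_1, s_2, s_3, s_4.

Answer: 113/486 67/243 1/3 77/486

Derivation:
Propagating the distribution step by step (d_{t+1} = d_t * P):
d_0 = (s_1=1/2, s_2=1/2, s_3=0, s_4=0)
  d_1[s_1] = 1/2*1/9 + 1/2*2/9 + 0*2/9 + 0*4/9 = 1/6
  d_1[s_2] = 1/2*4/9 + 1/2*2/9 + 0*2/9 + 0*2/9 = 1/3
  d_1[s_3] = 1/2*1/3 + 1/2*1/3 + 0*4/9 + 0*1/9 = 1/3
  d_1[s_4] = 1/2*1/9 + 1/2*2/9 + 0*1/9 + 0*2/9 = 1/6
d_1 = (s_1=1/6, s_2=1/3, s_3=1/3, s_4=1/6)
  d_2[s_1] = 1/6*1/9 + 1/3*2/9 + 1/3*2/9 + 1/6*4/9 = 13/54
  d_2[s_2] = 1/6*4/9 + 1/3*2/9 + 1/3*2/9 + 1/6*2/9 = 7/27
  d_2[s_3] = 1/6*1/3 + 1/3*1/3 + 1/3*4/9 + 1/6*1/9 = 1/3
  d_2[s_4] = 1/6*1/9 + 1/3*2/9 + 1/3*1/9 + 1/6*2/9 = 1/6
d_2 = (s_1=13/54, s_2=7/27, s_3=1/3, s_4=1/6)
  d_3[s_1] = 13/54*1/9 + 7/27*2/9 + 1/3*2/9 + 1/6*4/9 = 113/486
  d_3[s_2] = 13/54*4/9 + 7/27*2/9 + 1/3*2/9 + 1/6*2/9 = 67/243
  d_3[s_3] = 13/54*1/3 + 7/27*1/3 + 1/3*4/9 + 1/6*1/9 = 1/3
  d_3[s_4] = 13/54*1/9 + 7/27*2/9 + 1/3*1/9 + 1/6*2/9 = 77/486
d_3 = (s_1=113/486, s_2=67/243, s_3=1/3, s_4=77/486)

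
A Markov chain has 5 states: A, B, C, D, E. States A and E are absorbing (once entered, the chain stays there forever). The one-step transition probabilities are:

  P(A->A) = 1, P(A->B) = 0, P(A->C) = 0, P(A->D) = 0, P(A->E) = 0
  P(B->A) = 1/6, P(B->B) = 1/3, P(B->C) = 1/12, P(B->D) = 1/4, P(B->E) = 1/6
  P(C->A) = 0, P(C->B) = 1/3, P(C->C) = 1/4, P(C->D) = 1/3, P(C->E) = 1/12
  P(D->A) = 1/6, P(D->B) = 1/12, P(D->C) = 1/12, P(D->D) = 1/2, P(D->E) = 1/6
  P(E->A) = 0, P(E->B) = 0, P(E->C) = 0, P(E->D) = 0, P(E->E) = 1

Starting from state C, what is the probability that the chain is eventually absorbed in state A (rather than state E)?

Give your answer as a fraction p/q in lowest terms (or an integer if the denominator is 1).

Answer: 16/37

Derivation:
Let a_i = P(absorbed in A | start in state i).
Boundary conditions: a_A = 1, a_E = 0.
For each transient state i, a_i = sum_j P(i->j) * a_j:
  a_B = 1/6*a_A + 1/3*a_B + 1/12*a_C + 1/4*a_D + 1/6*a_E
  a_C = 0*a_A + 1/3*a_B + 1/4*a_C + 1/3*a_D + 1/12*a_E
  a_D = 1/6*a_A + 1/12*a_B + 1/12*a_C + 1/2*a_D + 1/6*a_E

Substituting a_A = 1 and a_E = 0, rearrange to (I - Q) a = r where r[i] = P(i -> A):
  [2/3, -1/12, -1/4] . (a_B, a_C, a_D) = 1/6
  [-1/3, 3/4, -1/3] . (a_B, a_C, a_D) = 0
  [-1/12, -1/12, 1/2] . (a_B, a_C, a_D) = 1/6

Solving yields:
  a_B = 18/37
  a_C = 16/37
  a_D = 18/37

Starting state is C, so the absorption probability is a_C = 16/37.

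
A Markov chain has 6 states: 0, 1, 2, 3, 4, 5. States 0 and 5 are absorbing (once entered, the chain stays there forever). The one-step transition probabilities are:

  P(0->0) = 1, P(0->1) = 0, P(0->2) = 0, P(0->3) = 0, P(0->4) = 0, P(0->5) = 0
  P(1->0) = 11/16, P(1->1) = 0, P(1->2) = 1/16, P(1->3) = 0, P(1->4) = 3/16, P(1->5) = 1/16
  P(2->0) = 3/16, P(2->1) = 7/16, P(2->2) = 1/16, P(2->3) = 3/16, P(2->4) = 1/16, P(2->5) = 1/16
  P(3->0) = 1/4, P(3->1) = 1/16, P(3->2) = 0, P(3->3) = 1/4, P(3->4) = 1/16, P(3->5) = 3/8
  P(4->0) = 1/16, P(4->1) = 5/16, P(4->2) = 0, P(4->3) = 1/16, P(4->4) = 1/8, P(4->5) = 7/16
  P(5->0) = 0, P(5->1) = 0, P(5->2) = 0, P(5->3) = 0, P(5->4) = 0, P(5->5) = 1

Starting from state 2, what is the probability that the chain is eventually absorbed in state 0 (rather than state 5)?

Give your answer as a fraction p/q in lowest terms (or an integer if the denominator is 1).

Let a_i = P(absorbed in 0 | start in state i).
Boundary conditions: a_0 = 1, a_5 = 0.
For each transient state i, a_i = sum_j P(i->j) * a_j:
  a_1 = 11/16*a_0 + 0*a_1 + 1/16*a_2 + 0*a_3 + 3/16*a_4 + 1/16*a_5
  a_2 = 3/16*a_0 + 7/16*a_1 + 1/16*a_2 + 3/16*a_3 + 1/16*a_4 + 1/16*a_5
  a_3 = 1/4*a_0 + 1/16*a_1 + 0*a_2 + 1/4*a_3 + 1/16*a_4 + 3/8*a_5
  a_4 = 1/16*a_0 + 5/16*a_1 + 0*a_2 + 1/16*a_3 + 1/8*a_4 + 7/16*a_5

Substituting a_0 = 1 and a_5 = 0, rearrange to (I - Q) a = r where r[i] = P(i -> 0):
  [1, -1/16, 0, -3/16] . (a_1, a_2, a_3, a_4) = 11/16
  [-7/16, 15/16, -3/16, -1/16] . (a_1, a_2, a_3, a_4) = 3/16
  [-1/16, 0, 3/4, -1/16] . (a_1, a_2, a_3, a_4) = 1/4
  [-5/16, 0, -1/16, 7/8] . (a_1, a_2, a_3, a_4) = 1/16

Solving yields:
  a_1 = 28963/36048
  a_2 = 24781/36048
  a_3 = 15599/36048
  a_4 = 14033/36048

Starting state is 2, so the absorption probability is a_2 = 24781/36048.

Answer: 24781/36048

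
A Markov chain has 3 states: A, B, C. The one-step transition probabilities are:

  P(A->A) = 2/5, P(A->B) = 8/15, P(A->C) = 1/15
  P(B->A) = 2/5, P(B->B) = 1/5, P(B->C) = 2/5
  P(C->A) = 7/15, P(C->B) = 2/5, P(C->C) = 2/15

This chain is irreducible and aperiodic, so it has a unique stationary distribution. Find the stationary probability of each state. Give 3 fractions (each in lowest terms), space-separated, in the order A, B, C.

The stationary distribution satisfies pi = pi * P, i.e.:
  pi_A = 2/5*pi_A + 2/5*pi_B + 7/15*pi_C
  pi_B = 8/15*pi_A + 1/5*pi_B + 2/5*pi_C
  pi_C = 1/15*pi_A + 2/5*pi_B + 2/15*pi_C
with normalization: pi_A + pi_B + pi_C = 1.

Using the first 2 balance equations plus normalization, the linear system A*pi = b is:
  [-3/5, 2/5, 7/15] . pi = 0
  [8/15, -4/5, 2/5] . pi = 0
  [1, 1, 1] . pi = 1

Solving yields:
  pi_A = 12/29
  pi_B = 11/29
  pi_C = 6/29

Verification (pi * P):
  12/29*2/5 + 11/29*2/5 + 6/29*7/15 = 12/29 = pi_A  (ok)
  12/29*8/15 + 11/29*1/5 + 6/29*2/5 = 11/29 = pi_B  (ok)
  12/29*1/15 + 11/29*2/5 + 6/29*2/15 = 6/29 = pi_C  (ok)

Answer: 12/29 11/29 6/29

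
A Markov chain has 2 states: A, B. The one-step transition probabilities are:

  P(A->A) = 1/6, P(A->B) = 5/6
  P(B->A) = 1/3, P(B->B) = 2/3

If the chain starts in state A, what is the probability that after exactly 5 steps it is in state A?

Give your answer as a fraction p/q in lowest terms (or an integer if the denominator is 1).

Computing P^5 by repeated multiplication:
P^1 =
  A: [1/6, 5/6]
  B: [1/3, 2/3]
P^2 =
  A: [11/36, 25/36]
  B: [5/18, 13/18]
P^3 =
  A: [61/216, 155/216]
  B: [31/108, 77/108]
P^4 =
  A: [371/1296, 925/1296]
  B: [185/648, 463/648]
P^5 =
  A: [2221/7776, 5555/7776]
  B: [1111/3888, 2777/3888]

(P^5)[A -> A] = 2221/7776

Answer: 2221/7776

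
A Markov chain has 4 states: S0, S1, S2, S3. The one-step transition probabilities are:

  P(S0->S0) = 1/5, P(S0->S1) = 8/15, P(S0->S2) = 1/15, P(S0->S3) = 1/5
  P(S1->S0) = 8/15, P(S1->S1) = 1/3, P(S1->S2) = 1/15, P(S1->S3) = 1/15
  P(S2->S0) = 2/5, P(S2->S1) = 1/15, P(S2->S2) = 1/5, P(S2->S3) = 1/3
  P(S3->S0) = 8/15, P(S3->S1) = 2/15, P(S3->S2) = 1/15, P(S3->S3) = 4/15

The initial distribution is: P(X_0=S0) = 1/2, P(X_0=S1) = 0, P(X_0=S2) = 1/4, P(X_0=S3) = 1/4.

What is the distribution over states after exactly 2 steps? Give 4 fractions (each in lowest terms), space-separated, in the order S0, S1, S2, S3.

Propagating the distribution step by step (d_{t+1} = d_t * P):
d_0 = (S0=1/2, S1=0, S2=1/4, S3=1/4)
  d_1[S0] = 1/2*1/5 + 0*8/15 + 1/4*2/5 + 1/4*8/15 = 1/3
  d_1[S1] = 1/2*8/15 + 0*1/3 + 1/4*1/15 + 1/4*2/15 = 19/60
  d_1[S2] = 1/2*1/15 + 0*1/15 + 1/4*1/5 + 1/4*1/15 = 1/10
  d_1[S3] = 1/2*1/5 + 0*1/15 + 1/4*1/3 + 1/4*4/15 = 1/4
d_1 = (S0=1/3, S1=19/60, S2=1/10, S3=1/4)
  d_2[S0] = 1/3*1/5 + 19/60*8/15 + 1/10*2/5 + 1/4*8/15 = 92/225
  d_2[S1] = 1/3*8/15 + 19/60*1/3 + 1/10*1/15 + 1/4*2/15 = 97/300
  d_2[S2] = 1/3*1/15 + 19/60*1/15 + 1/10*1/5 + 1/4*1/15 = 2/25
  d_2[S3] = 1/3*1/5 + 19/60*1/15 + 1/10*1/3 + 1/4*4/15 = 169/900
d_2 = (S0=92/225, S1=97/300, S2=2/25, S3=169/900)

Answer: 92/225 97/300 2/25 169/900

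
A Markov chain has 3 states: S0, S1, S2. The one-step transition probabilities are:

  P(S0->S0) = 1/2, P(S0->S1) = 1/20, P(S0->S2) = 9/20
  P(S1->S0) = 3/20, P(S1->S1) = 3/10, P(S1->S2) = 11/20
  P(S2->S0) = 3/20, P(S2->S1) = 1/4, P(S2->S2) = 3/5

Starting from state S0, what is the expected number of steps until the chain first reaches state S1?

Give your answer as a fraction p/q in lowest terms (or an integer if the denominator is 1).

Answer: 340/53

Derivation:
Let h_i = expected steps to first reach S1 from state i.
Boundary: h_S1 = 0.
First-step equations for the other states:
  h_S0 = 1 + 1/2*h_S0 + 1/20*h_S1 + 9/20*h_S2
  h_S2 = 1 + 3/20*h_S0 + 1/4*h_S1 + 3/5*h_S2

Substituting h_S1 = 0 and rearranging gives the linear system (I - Q) h = 1:
  [1/2, -9/20] . (h_S0, h_S2) = 1
  [-3/20, 2/5] . (h_S0, h_S2) = 1

Solving yields:
  h_S0 = 340/53
  h_S2 = 260/53

Starting state is S0, so the expected hitting time is h_S0 = 340/53.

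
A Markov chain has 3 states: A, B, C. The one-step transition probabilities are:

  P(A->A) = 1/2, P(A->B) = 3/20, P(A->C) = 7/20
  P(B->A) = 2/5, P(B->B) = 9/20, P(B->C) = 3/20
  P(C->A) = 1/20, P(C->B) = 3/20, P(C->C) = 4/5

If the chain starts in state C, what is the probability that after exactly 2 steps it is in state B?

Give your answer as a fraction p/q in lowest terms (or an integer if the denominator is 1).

Answer: 39/200

Derivation:
Computing P^2 by repeated multiplication:
P^1 =
  A: [1/2, 3/20, 7/20]
  B: [2/5, 9/20, 3/20]
  C: [1/20, 3/20, 4/5]
P^2 =
  A: [131/400, 39/200, 191/400]
  B: [31/80, 57/200, 131/400]
  C: [1/8, 39/200, 17/25]

(P^2)[C -> B] = 39/200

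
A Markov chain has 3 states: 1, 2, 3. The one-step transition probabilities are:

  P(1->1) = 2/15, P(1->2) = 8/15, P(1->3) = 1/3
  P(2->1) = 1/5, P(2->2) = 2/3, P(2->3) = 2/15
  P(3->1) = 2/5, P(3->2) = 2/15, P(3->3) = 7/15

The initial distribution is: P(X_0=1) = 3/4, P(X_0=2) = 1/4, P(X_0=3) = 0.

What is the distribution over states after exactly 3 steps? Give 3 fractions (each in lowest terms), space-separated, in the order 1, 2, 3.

Propagating the distribution step by step (d_{t+1} = d_t * P):
d_0 = (1=3/4, 2=1/4, 3=0)
  d_1[1] = 3/4*2/15 + 1/4*1/5 + 0*2/5 = 3/20
  d_1[2] = 3/4*8/15 + 1/4*2/3 + 0*2/15 = 17/30
  d_1[3] = 3/4*1/3 + 1/4*2/15 + 0*7/15 = 17/60
d_1 = (1=3/20, 2=17/30, 3=17/60)
  d_2[1] = 3/20*2/15 + 17/30*1/5 + 17/60*2/5 = 37/150
  d_2[2] = 3/20*8/15 + 17/30*2/3 + 17/60*2/15 = 223/450
  d_2[3] = 3/20*1/3 + 17/30*2/15 + 17/60*7/15 = 58/225
d_2 = (1=37/150, 2=223/450, 3=58/225)
  d_3[1] = 37/150*2/15 + 223/450*1/5 + 58/225*2/5 = 529/2250
  d_3[2] = 37/150*8/15 + 223/450*2/3 + 58/225*2/15 = 67/135
  d_3[3] = 37/150*1/3 + 223/450*2/15 + 58/225*7/15 = 1813/6750
d_3 = (1=529/2250, 2=67/135, 3=1813/6750)

Answer: 529/2250 67/135 1813/6750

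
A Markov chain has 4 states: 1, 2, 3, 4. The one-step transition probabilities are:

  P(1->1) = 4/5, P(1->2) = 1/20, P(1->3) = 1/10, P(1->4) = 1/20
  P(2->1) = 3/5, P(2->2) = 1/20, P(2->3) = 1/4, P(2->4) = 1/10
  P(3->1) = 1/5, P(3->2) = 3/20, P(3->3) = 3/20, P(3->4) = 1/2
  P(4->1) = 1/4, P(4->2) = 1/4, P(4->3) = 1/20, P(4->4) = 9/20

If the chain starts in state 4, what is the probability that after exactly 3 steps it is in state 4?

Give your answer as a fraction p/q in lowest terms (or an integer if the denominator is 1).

Answer: 1729/8000

Derivation:
Computing P^3 by repeated multiplication:
P^1 =
  1: [4/5, 1/20, 1/10, 1/20]
  2: [3/5, 1/20, 1/4, 1/10]
  3: [1/5, 3/20, 3/20, 1/2]
  4: [1/4, 1/4, 1/20, 9/20]
P^2 =
  1: [281/400, 7/100, 11/100, 47/400]
  2: [117/200, 19/200, 23/200, 41/200]
  3: [81/200, 33/200, 21/200, 13/40]
  4: [189/400, 29/200, 47/400, 53/200]
P^3 =
  1: [5243/8000, 169/2000, 881/8000, 3/20]
  2: [2397/4000, 41/400, 439/4000, 377/2000]
  3: [2101/4000, 251/2000, 91/800, 471/2000]
  4: [2219/4000, 459/4000, 183/1600, 1729/8000]

(P^3)[4 -> 4] = 1729/8000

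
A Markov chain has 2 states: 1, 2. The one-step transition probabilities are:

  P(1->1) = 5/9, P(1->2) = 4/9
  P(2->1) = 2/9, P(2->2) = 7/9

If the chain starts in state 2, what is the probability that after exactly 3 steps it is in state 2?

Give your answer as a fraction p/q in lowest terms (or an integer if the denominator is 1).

Computing P^3 by repeated multiplication:
P^1 =
  1: [5/9, 4/9]
  2: [2/9, 7/9]
P^2 =
  1: [11/27, 16/27]
  2: [8/27, 19/27]
P^3 =
  1: [29/81, 52/81]
  2: [26/81, 55/81]

(P^3)[2 -> 2] = 55/81

Answer: 55/81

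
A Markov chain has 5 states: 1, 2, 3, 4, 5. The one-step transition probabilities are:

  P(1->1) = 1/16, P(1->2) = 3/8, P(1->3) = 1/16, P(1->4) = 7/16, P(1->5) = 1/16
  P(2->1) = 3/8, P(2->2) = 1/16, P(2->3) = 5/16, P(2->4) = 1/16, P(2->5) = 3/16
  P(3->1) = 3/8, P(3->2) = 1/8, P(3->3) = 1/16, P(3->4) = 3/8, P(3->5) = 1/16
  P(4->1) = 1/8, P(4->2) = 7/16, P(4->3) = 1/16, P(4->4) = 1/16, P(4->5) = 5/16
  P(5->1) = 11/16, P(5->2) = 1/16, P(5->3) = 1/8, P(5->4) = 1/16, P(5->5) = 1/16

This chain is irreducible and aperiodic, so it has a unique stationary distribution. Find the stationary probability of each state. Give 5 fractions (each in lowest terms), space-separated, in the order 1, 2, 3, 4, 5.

Answer: 19039/67915 6423/27166 8871/67915 28313/135830 9791/67915

Derivation:
The stationary distribution satisfies pi = pi * P, i.e.:
  pi_1 = 1/16*pi_1 + 3/8*pi_2 + 3/8*pi_3 + 1/8*pi_4 + 11/16*pi_5
  pi_2 = 3/8*pi_1 + 1/16*pi_2 + 1/8*pi_3 + 7/16*pi_4 + 1/16*pi_5
  pi_3 = 1/16*pi_1 + 5/16*pi_2 + 1/16*pi_3 + 1/16*pi_4 + 1/8*pi_5
  pi_4 = 7/16*pi_1 + 1/16*pi_2 + 3/8*pi_3 + 1/16*pi_4 + 1/16*pi_5
  pi_5 = 1/16*pi_1 + 3/16*pi_2 + 1/16*pi_3 + 5/16*pi_4 + 1/16*pi_5
with normalization: pi_1 + pi_2 + pi_3 + pi_4 + pi_5 = 1.

Using the first 4 balance equations plus normalization, the linear system A*pi = b is:
  [-15/16, 3/8, 3/8, 1/8, 11/16] . pi = 0
  [3/8, -15/16, 1/8, 7/16, 1/16] . pi = 0
  [1/16, 5/16, -15/16, 1/16, 1/8] . pi = 0
  [7/16, 1/16, 3/8, -15/16, 1/16] . pi = 0
  [1, 1, 1, 1, 1] . pi = 1

Solving yields:
  pi_1 = 19039/67915
  pi_2 = 6423/27166
  pi_3 = 8871/67915
  pi_4 = 28313/135830
  pi_5 = 9791/67915

Verification (pi * P):
  19039/67915*1/16 + 6423/27166*3/8 + 8871/67915*3/8 + 28313/135830*1/8 + 9791/67915*11/16 = 19039/67915 = pi_1  (ok)
  19039/67915*3/8 + 6423/27166*1/16 + 8871/67915*1/8 + 28313/135830*7/16 + 9791/67915*1/16 = 6423/27166 = pi_2  (ok)
  19039/67915*1/16 + 6423/27166*5/16 + 8871/67915*1/16 + 28313/135830*1/16 + 9791/67915*1/8 = 8871/67915 = pi_3  (ok)
  19039/67915*7/16 + 6423/27166*1/16 + 8871/67915*3/8 + 28313/135830*1/16 + 9791/67915*1/16 = 28313/135830 = pi_4  (ok)
  19039/67915*1/16 + 6423/27166*3/16 + 8871/67915*1/16 + 28313/135830*5/16 + 9791/67915*1/16 = 9791/67915 = pi_5  (ok)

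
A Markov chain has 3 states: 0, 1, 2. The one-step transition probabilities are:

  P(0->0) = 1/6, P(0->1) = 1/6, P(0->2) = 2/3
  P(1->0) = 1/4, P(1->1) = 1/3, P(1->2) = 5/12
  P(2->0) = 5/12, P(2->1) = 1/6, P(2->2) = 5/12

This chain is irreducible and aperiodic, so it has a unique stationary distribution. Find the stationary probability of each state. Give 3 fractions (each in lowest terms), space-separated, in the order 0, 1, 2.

Answer: 23/75 1/5 37/75

Derivation:
The stationary distribution satisfies pi = pi * P, i.e.:
  pi_0 = 1/6*pi_0 + 1/4*pi_1 + 5/12*pi_2
  pi_1 = 1/6*pi_0 + 1/3*pi_1 + 1/6*pi_2
  pi_2 = 2/3*pi_0 + 5/12*pi_1 + 5/12*pi_2
with normalization: pi_0 + pi_1 + pi_2 = 1.

Using the first 2 balance equations plus normalization, the linear system A*pi = b is:
  [-5/6, 1/4, 5/12] . pi = 0
  [1/6, -2/3, 1/6] . pi = 0
  [1, 1, 1] . pi = 1

Solving yields:
  pi_0 = 23/75
  pi_1 = 1/5
  pi_2 = 37/75

Verification (pi * P):
  23/75*1/6 + 1/5*1/4 + 37/75*5/12 = 23/75 = pi_0  (ok)
  23/75*1/6 + 1/5*1/3 + 37/75*1/6 = 1/5 = pi_1  (ok)
  23/75*2/3 + 1/5*5/12 + 37/75*5/12 = 37/75 = pi_2  (ok)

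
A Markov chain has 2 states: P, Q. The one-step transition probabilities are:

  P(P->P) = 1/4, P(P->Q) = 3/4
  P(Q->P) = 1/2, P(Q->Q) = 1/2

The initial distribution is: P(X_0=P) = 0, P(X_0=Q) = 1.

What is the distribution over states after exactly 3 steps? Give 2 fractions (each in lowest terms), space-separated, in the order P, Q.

Answer: 13/32 19/32

Derivation:
Propagating the distribution step by step (d_{t+1} = d_t * P):
d_0 = (P=0, Q=1)
  d_1[P] = 0*1/4 + 1*1/2 = 1/2
  d_1[Q] = 0*3/4 + 1*1/2 = 1/2
d_1 = (P=1/2, Q=1/2)
  d_2[P] = 1/2*1/4 + 1/2*1/2 = 3/8
  d_2[Q] = 1/2*3/4 + 1/2*1/2 = 5/8
d_2 = (P=3/8, Q=5/8)
  d_3[P] = 3/8*1/4 + 5/8*1/2 = 13/32
  d_3[Q] = 3/8*3/4 + 5/8*1/2 = 19/32
d_3 = (P=13/32, Q=19/32)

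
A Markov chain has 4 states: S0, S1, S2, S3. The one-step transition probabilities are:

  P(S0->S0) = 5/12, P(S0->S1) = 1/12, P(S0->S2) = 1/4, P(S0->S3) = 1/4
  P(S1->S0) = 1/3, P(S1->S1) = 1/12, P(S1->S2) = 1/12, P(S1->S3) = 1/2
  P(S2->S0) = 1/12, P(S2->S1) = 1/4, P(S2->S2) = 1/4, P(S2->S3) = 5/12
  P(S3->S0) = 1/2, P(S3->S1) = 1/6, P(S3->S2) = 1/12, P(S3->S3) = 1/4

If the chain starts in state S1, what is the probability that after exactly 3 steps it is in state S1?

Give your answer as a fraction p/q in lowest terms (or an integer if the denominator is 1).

Answer: 229/1728

Derivation:
Computing P^3 by repeated multiplication:
P^1 =
  S0: [5/12, 1/12, 1/4, 1/4]
  S1: [1/3, 1/12, 1/12, 1/2]
  S2: [1/12, 1/4, 1/4, 5/12]
  S3: [1/2, 1/6, 1/12, 1/4]
P^2 =
  S0: [25/72, 7/48, 7/36, 5/16]
  S1: [61/144, 5/36, 11/72, 41/144]
  S2: [25/72, 23/144, 5/36, 17/48]
  S3: [19/48, 17/144, 13/72, 11/36]
P^3 =
  S0: [79/216, 245/1728, 25/144, 551/1728]
  S1: [653/1728, 229/1728, 155/864, 67/216]
  S2: [167/432, 235/1728, 71/432, 541/1728]
  S3: [643/1728, 5/36, 155/864, 535/1728]

(P^3)[S1 -> S1] = 229/1728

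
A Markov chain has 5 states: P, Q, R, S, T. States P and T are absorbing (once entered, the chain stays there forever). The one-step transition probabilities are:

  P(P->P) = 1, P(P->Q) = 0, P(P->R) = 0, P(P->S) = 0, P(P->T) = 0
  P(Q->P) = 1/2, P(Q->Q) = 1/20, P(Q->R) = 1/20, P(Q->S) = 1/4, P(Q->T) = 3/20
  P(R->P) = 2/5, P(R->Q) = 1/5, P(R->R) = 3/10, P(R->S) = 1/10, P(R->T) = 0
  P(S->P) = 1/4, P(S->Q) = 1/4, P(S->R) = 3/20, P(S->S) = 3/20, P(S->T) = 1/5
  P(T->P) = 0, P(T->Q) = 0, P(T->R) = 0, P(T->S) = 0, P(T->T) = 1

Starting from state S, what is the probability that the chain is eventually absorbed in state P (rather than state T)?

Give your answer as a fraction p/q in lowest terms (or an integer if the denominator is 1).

Let a_i = P(absorbed in P | start in state i).
Boundary conditions: a_P = 1, a_T = 0.
For each transient state i, a_i = sum_j P(i->j) * a_j:
  a_Q = 1/2*a_P + 1/20*a_Q + 1/20*a_R + 1/4*a_S + 3/20*a_T
  a_R = 2/5*a_P + 1/5*a_Q + 3/10*a_R + 1/10*a_S + 0*a_T
  a_S = 1/4*a_P + 1/4*a_Q + 3/20*a_R + 3/20*a_S + 1/5*a_T

Substituting a_P = 1 and a_T = 0, rearrange to (I - Q) a = r where r[i] = P(i -> P):
  [19/20, -1/20, -1/4] . (a_Q, a_R, a_S) = 1/2
  [-1/5, 7/10, -1/10] . (a_Q, a_R, a_S) = 2/5
  [-1/4, -3/20, 17/20] . (a_Q, a_R, a_S) = 1/4

Solving yields:
  a_Q = 367/490
  a_R = 1727/1960
  a_S = 1313/1960

Starting state is S, so the absorption probability is a_S = 1313/1960.

Answer: 1313/1960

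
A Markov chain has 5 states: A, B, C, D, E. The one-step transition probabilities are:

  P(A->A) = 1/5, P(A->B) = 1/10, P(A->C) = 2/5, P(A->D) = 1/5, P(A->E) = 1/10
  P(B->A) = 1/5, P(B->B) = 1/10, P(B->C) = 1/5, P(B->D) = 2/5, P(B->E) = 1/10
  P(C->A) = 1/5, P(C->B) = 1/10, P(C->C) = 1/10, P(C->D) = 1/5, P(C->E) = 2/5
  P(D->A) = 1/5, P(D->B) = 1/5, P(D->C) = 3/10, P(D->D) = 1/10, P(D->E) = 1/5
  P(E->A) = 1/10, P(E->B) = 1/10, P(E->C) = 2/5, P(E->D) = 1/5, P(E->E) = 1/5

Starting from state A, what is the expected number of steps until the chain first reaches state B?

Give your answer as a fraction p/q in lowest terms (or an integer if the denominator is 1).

Answer: 110/13

Derivation:
Let h_i = expected steps to first reach B from state i.
Boundary: h_B = 0.
First-step equations for the other states:
  h_A = 1 + 1/5*h_A + 1/10*h_B + 2/5*h_C + 1/5*h_D + 1/10*h_E
  h_C = 1 + 1/5*h_A + 1/10*h_B + 1/10*h_C + 1/5*h_D + 2/5*h_E
  h_D = 1 + 1/5*h_A + 1/5*h_B + 3/10*h_C + 1/10*h_D + 1/5*h_E
  h_E = 1 + 1/10*h_A + 1/10*h_B + 2/5*h_C + 1/5*h_D + 1/5*h_E

Substituting h_B = 0 and rearranging gives the linear system (I - Q) h = 1:
  [4/5, -2/5, -1/5, -1/10] . (h_A, h_C, h_D, h_E) = 1
  [-1/5, 9/10, -1/5, -2/5] . (h_A, h_C, h_D, h_E) = 1
  [-1/5, -3/10, 9/10, -1/5] . (h_A, h_C, h_D, h_E) = 1
  [-1/10, -2/5, -1/5, 4/5] . (h_A, h_C, h_D, h_E) = 1

Solving yields:
  h_A = 110/13
  h_C = 110/13
  h_D = 100/13
  h_E = 110/13

Starting state is A, so the expected hitting time is h_A = 110/13.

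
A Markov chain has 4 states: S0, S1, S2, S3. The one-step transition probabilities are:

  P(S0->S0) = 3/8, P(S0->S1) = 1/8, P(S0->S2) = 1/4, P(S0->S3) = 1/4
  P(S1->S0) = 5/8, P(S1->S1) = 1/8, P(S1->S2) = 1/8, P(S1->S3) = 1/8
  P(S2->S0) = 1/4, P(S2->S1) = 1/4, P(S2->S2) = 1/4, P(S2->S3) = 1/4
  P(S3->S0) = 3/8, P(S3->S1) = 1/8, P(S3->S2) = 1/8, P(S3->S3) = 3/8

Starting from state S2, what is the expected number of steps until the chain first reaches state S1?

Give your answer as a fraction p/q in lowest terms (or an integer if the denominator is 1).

Answer: 98/17

Derivation:
Let h_i = expected steps to first reach S1 from state i.
Boundary: h_S1 = 0.
First-step equations for the other states:
  h_S0 = 1 + 3/8*h_S0 + 1/8*h_S1 + 1/4*h_S2 + 1/4*h_S3
  h_S2 = 1 + 1/4*h_S0 + 1/4*h_S1 + 1/4*h_S2 + 1/4*h_S3
  h_S3 = 1 + 3/8*h_S0 + 1/8*h_S1 + 1/8*h_S2 + 3/8*h_S3

Substituting h_S1 = 0 and rearranging gives the linear system (I - Q) h = 1:
  [5/8, -1/4, -1/4] . (h_S0, h_S2, h_S3) = 1
  [-1/4, 3/4, -1/4] . (h_S0, h_S2, h_S3) = 1
  [-3/8, -1/8, 5/8] . (h_S0, h_S2, h_S3) = 1

Solving yields:
  h_S0 = 112/17
  h_S2 = 98/17
  h_S3 = 114/17

Starting state is S2, so the expected hitting time is h_S2 = 98/17.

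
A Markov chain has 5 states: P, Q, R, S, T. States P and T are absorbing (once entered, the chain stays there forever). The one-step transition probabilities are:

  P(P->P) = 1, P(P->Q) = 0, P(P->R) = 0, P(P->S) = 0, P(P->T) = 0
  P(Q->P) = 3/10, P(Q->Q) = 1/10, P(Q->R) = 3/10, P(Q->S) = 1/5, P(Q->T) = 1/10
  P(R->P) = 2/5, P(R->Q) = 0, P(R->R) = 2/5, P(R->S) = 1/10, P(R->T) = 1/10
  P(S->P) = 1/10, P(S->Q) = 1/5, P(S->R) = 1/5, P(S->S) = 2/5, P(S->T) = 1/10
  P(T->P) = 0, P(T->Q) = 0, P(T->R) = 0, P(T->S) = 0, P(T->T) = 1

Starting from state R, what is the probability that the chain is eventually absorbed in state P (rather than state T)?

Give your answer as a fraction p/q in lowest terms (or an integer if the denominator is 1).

Let a_i = P(absorbed in P | start in state i).
Boundary conditions: a_P = 1, a_T = 0.
For each transient state i, a_i = sum_j P(i->j) * a_j:
  a_Q = 3/10*a_P + 1/10*a_Q + 3/10*a_R + 1/5*a_S + 1/10*a_T
  a_R = 2/5*a_P + 0*a_Q + 2/5*a_R + 1/10*a_S + 1/10*a_T
  a_S = 1/10*a_P + 1/5*a_Q + 1/5*a_R + 2/5*a_S + 1/10*a_T

Substituting a_P = 1 and a_T = 0, rearrange to (I - Q) a = r where r[i] = P(i -> P):
  [9/10, -3/10, -1/5] . (a_Q, a_R, a_S) = 3/10
  [0, 3/5, -1/10] . (a_Q, a_R, a_S) = 2/5
  [-1/5, -1/5, 3/5] . (a_Q, a_R, a_S) = 1/10

Solving yields:
  a_Q = 205/276
  a_R = 215/276
  a_S = 31/46

Starting state is R, so the absorption probability is a_R = 215/276.

Answer: 215/276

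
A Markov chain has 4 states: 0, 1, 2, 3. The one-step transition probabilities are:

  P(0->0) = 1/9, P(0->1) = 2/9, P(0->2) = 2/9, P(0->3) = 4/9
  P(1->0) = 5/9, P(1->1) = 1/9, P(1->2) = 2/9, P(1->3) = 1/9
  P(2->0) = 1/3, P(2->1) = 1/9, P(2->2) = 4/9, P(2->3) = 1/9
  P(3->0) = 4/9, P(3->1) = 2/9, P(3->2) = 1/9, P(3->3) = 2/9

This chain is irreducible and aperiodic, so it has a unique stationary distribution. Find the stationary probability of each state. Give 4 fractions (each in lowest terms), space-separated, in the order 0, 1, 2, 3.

Answer: 243/743 130/743 186/743 184/743

Derivation:
The stationary distribution satisfies pi = pi * P, i.e.:
  pi_0 = 1/9*pi_0 + 5/9*pi_1 + 1/3*pi_2 + 4/9*pi_3
  pi_1 = 2/9*pi_0 + 1/9*pi_1 + 1/9*pi_2 + 2/9*pi_3
  pi_2 = 2/9*pi_0 + 2/9*pi_1 + 4/9*pi_2 + 1/9*pi_3
  pi_3 = 4/9*pi_0 + 1/9*pi_1 + 1/9*pi_2 + 2/9*pi_3
with normalization: pi_0 + pi_1 + pi_2 + pi_3 = 1.

Using the first 3 balance equations plus normalization, the linear system A*pi = b is:
  [-8/9, 5/9, 1/3, 4/9] . pi = 0
  [2/9, -8/9, 1/9, 2/9] . pi = 0
  [2/9, 2/9, -5/9, 1/9] . pi = 0
  [1, 1, 1, 1] . pi = 1

Solving yields:
  pi_0 = 243/743
  pi_1 = 130/743
  pi_2 = 186/743
  pi_3 = 184/743

Verification (pi * P):
  243/743*1/9 + 130/743*5/9 + 186/743*1/3 + 184/743*4/9 = 243/743 = pi_0  (ok)
  243/743*2/9 + 130/743*1/9 + 186/743*1/9 + 184/743*2/9 = 130/743 = pi_1  (ok)
  243/743*2/9 + 130/743*2/9 + 186/743*4/9 + 184/743*1/9 = 186/743 = pi_2  (ok)
  243/743*4/9 + 130/743*1/9 + 186/743*1/9 + 184/743*2/9 = 184/743 = pi_3  (ok)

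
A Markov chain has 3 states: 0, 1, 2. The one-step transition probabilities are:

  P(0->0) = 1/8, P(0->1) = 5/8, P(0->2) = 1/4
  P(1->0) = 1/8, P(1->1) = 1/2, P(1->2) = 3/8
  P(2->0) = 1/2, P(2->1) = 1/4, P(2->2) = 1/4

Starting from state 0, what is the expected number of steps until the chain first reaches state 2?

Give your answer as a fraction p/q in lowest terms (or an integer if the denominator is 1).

Answer: 72/23

Derivation:
Let h_i = expected steps to first reach 2 from state i.
Boundary: h_2 = 0.
First-step equations for the other states:
  h_0 = 1 + 1/8*h_0 + 5/8*h_1 + 1/4*h_2
  h_1 = 1 + 1/8*h_0 + 1/2*h_1 + 3/8*h_2

Substituting h_2 = 0 and rearranging gives the linear system (I - Q) h = 1:
  [7/8, -5/8] . (h_0, h_1) = 1
  [-1/8, 1/2] . (h_0, h_1) = 1

Solving yields:
  h_0 = 72/23
  h_1 = 64/23

Starting state is 0, so the expected hitting time is h_0 = 72/23.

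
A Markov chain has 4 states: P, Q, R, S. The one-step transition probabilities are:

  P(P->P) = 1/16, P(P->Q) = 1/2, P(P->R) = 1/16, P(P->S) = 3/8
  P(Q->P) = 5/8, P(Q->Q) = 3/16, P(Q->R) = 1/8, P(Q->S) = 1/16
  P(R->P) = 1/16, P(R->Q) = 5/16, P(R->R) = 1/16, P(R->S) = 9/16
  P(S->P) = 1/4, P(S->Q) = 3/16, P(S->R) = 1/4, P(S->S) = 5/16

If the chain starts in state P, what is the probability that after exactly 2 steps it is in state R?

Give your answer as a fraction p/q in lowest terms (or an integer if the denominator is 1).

Computing P^2 by repeated multiplication:
P^1 =
  P: [1/16, 1/2, 1/16, 3/8]
  Q: [5/8, 3/16, 1/8, 1/16]
  R: [1/16, 5/16, 1/16, 9/16]
  S: [1/4, 3/16, 1/4, 5/16]
P^2 =
  P: [53/128, 55/256, 21/128, 53/256]
  Q: [23/128, 51/128, 11/128, 43/128]
  R: [11/32, 55/256, 3/16, 65/256]
  S: [29/128, 19/64, 17/128, 11/32]

(P^2)[P -> R] = 21/128

Answer: 21/128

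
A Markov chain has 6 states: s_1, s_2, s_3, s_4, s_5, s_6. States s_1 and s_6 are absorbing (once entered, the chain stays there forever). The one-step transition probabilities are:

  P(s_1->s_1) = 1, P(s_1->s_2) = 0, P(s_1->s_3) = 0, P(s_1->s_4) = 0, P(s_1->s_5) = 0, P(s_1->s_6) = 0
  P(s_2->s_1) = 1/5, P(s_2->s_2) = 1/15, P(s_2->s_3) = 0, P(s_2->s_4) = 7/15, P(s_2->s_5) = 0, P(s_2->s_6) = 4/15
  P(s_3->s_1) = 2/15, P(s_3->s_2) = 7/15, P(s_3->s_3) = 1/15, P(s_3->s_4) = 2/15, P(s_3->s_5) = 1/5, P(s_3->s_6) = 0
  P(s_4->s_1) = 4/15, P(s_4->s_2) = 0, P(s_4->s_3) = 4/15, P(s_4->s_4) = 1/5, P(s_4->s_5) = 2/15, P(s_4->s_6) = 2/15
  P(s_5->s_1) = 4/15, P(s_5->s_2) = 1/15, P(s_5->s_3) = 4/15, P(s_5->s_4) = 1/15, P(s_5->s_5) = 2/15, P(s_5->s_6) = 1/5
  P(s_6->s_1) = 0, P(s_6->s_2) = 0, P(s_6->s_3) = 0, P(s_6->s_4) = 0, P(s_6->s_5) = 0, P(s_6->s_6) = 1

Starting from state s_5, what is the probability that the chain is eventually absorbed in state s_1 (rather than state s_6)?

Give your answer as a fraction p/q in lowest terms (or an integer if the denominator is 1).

Answer: 1139/1925

Derivation:
Let a_i = P(absorbed in s_1 | start in state i).
Boundary conditions: a_s_1 = 1, a_s_6 = 0.
For each transient state i, a_i = sum_j P(i->j) * a_j:
  a_s_2 = 1/5*a_s_1 + 1/15*a_s_2 + 0*a_s_3 + 7/15*a_s_4 + 0*a_s_5 + 4/15*a_s_6
  a_s_3 = 2/15*a_s_1 + 7/15*a_s_2 + 1/15*a_s_3 + 2/15*a_s_4 + 1/5*a_s_5 + 0*a_s_6
  a_s_4 = 4/15*a_s_1 + 0*a_s_2 + 4/15*a_s_3 + 1/5*a_s_4 + 2/15*a_s_5 + 2/15*a_s_6
  a_s_5 = 4/15*a_s_1 + 1/15*a_s_2 + 4/15*a_s_3 + 1/15*a_s_4 + 2/15*a_s_5 + 1/5*a_s_6

Substituting a_s_1 = 1 and a_s_6 = 0, rearrange to (I - Q) a = r where r[i] = P(i -> s_1):
  [14/15, 0, -7/15, 0] . (a_s_2, a_s_3, a_s_4, a_s_5) = 1/5
  [-7/15, 14/15, -2/15, -1/5] . (a_s_2, a_s_3, a_s_4, a_s_5) = 2/15
  [0, -4/15, 4/5, -2/15] . (a_s_2, a_s_3, a_s_4, a_s_5) = 4/15
  [-1/15, -4/15, -1/15, 13/15] . (a_s_2, a_s_3, a_s_4, a_s_5) = 4/15

Solving yields:
  a_s_2 = 206/385
  a_s_3 = 2421/3850
  a_s_4 = 247/385
  a_s_5 = 1139/1925

Starting state is s_5, so the absorption probability is a_s_5 = 1139/1925.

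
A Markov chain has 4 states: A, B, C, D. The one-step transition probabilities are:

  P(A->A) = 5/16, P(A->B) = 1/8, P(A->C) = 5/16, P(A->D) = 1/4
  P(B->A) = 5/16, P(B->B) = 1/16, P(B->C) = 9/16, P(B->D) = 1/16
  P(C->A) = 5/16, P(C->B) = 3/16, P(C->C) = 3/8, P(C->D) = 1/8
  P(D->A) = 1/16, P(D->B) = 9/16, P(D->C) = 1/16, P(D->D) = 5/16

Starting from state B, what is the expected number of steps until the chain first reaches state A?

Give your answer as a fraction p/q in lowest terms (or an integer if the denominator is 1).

Answer: 944/267

Derivation:
Let h_i = expected steps to first reach A from state i.
Boundary: h_A = 0.
First-step equations for the other states:
  h_B = 1 + 5/16*h_A + 1/16*h_B + 9/16*h_C + 1/16*h_D
  h_C = 1 + 5/16*h_A + 3/16*h_B + 3/8*h_C + 1/8*h_D
  h_D = 1 + 1/16*h_A + 9/16*h_B + 1/16*h_C + 5/16*h_D

Substituting h_A = 0 and rearranging gives the linear system (I - Q) h = 1:
  [15/16, -9/16, -1/16] . (h_B, h_C, h_D) = 1
  [-3/16, 5/8, -1/8] . (h_B, h_C, h_D) = 1
  [-9/16, -1/16, 11/16] . (h_B, h_C, h_D) = 1

Solving yields:
  h_B = 944/267
  h_C = 320/89
  h_D = 416/89

Starting state is B, so the expected hitting time is h_B = 944/267.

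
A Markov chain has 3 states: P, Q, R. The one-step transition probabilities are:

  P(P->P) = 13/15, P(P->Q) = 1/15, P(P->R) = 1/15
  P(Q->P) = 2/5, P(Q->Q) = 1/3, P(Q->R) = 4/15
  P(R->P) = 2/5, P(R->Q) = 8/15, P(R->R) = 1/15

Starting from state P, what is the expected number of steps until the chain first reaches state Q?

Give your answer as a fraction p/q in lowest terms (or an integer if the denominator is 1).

Answer: 225/22

Derivation:
Let h_i = expected steps to first reach Q from state i.
Boundary: h_Q = 0.
First-step equations for the other states:
  h_P = 1 + 13/15*h_P + 1/15*h_Q + 1/15*h_R
  h_R = 1 + 2/5*h_P + 8/15*h_Q + 1/15*h_R

Substituting h_Q = 0 and rearranging gives the linear system (I - Q) h = 1:
  [2/15, -1/15] . (h_P, h_R) = 1
  [-2/5, 14/15] . (h_P, h_R) = 1

Solving yields:
  h_P = 225/22
  h_R = 60/11

Starting state is P, so the expected hitting time is h_P = 225/22.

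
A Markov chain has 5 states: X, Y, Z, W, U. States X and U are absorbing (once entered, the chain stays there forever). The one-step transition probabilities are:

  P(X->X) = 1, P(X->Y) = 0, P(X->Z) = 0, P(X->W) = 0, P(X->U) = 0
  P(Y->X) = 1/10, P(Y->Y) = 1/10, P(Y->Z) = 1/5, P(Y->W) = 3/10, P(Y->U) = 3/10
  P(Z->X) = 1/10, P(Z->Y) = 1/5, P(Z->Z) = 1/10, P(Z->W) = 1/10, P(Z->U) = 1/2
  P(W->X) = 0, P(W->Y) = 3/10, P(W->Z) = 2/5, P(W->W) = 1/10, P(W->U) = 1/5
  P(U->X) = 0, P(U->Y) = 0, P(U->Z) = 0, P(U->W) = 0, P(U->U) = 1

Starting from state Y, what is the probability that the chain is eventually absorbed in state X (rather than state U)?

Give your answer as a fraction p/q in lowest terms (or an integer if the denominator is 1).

Answer: 107/546

Derivation:
Let a_i = P(absorbed in X | start in state i).
Boundary conditions: a_X = 1, a_U = 0.
For each transient state i, a_i = sum_j P(i->j) * a_j:
  a_Y = 1/10*a_X + 1/10*a_Y + 1/5*a_Z + 3/10*a_W + 3/10*a_U
  a_Z = 1/10*a_X + 1/5*a_Y + 1/10*a_Z + 1/10*a_W + 1/2*a_U
  a_W = 0*a_X + 3/10*a_Y + 2/5*a_Z + 1/10*a_W + 1/5*a_U

Substituting a_X = 1 and a_U = 0, rearrange to (I - Q) a = r where r[i] = P(i -> X):
  [9/10, -1/5, -3/10] . (a_Y, a_Z, a_W) = 1/10
  [-1/5, 9/10, -1/10] . (a_Y, a_Z, a_W) = 1/10
  [-3/10, -2/5, 9/10] . (a_Y, a_Z, a_W) = 0

Solving yields:
  a_Y = 107/546
  a_Z = 31/182
  a_W = 11/78

Starting state is Y, so the absorption probability is a_Y = 107/546.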